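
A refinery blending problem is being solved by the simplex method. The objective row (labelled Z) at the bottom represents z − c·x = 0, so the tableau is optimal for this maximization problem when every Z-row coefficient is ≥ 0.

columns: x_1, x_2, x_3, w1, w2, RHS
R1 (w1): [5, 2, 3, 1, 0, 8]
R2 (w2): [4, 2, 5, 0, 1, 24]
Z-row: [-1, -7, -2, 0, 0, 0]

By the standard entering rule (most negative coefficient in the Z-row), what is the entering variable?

x_2

Negative Z-row entries: x_1: -1, x_2: -7, x_3: -2.
The most negative is -7 in column x_2, so x_2 enters.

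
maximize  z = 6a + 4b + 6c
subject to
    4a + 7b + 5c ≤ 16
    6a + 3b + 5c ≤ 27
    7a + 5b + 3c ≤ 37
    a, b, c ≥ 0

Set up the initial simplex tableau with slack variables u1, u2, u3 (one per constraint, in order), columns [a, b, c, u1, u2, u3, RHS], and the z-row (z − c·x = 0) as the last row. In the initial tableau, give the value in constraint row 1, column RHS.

The RHS of constraint 1 is b_1 = 16.

16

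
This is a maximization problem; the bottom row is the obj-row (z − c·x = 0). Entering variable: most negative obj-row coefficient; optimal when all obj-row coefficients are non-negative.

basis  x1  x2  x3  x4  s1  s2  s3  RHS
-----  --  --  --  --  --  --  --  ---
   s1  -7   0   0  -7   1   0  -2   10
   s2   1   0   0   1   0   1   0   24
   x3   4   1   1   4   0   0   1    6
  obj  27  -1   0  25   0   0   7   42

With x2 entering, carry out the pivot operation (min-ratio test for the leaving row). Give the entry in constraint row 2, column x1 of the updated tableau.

1

Ratio test on column x2 — row 1: entry 0 ≤ 0; row 2: entry 0 ≤ 0; row 3: 6/1 = 6. Minimum is 6 at row 3 (x3 leaves); pivot element 1.
Divide row 3 by 1; eliminate column x2 from the other rows.
Row 2 update in column x1: 1 − 0·4 = 1.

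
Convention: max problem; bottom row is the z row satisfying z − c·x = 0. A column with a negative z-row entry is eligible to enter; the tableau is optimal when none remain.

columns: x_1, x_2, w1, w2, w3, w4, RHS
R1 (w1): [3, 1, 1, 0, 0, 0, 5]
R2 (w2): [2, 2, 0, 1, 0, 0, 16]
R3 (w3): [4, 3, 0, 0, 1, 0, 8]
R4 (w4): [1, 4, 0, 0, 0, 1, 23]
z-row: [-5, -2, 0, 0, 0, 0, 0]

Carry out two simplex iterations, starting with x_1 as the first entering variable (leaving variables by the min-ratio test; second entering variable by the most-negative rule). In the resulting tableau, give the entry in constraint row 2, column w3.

-4/5

Ratio test on column x_1 — row 1: 5/3 = 5/3; row 2: 16/2 = 8; row 3: 8/4 = 2; row 4: 23/1 = 23. Minimum is 5/3 at row 1 (w1 leaves); pivot element 3.
Divide row 1 by 3; eliminate column x_1 from the other rows.
Second iteration: most negative z-row entry is -1/3 in column x_2, so x_2 enters.
Ratio test on column x_2 — row 1: (5/3)/(1/3) = 5; row 2: (38/3)/(4/3) = 19/2; row 3: (4/3)/(5/3) = 4/5; row 4: (64/3)/(11/3) = 64/11. Minimum is 4/5 at row 3 (w3 leaves); pivot element 5/3.
Divide row 3 by 5/3; eliminate column x_2 from the other rows.
After both pivots, the entry at constraint row 2, column w3 is -4/5.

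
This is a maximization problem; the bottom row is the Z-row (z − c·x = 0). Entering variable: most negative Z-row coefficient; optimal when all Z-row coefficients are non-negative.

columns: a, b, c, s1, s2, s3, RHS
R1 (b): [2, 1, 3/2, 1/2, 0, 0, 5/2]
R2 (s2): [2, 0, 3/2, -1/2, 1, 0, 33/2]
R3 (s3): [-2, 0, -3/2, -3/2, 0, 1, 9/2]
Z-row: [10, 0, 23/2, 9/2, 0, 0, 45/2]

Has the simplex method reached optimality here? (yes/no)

Every Z-row coefficient is ≥ 0, so the tableau is optimal.

yes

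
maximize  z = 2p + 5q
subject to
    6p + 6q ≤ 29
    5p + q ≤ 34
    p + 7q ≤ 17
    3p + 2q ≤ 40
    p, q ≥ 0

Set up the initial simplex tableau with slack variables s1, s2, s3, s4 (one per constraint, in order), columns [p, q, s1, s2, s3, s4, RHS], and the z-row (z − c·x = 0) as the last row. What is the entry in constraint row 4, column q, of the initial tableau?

2

Constraint 4 has coefficient 2 on q.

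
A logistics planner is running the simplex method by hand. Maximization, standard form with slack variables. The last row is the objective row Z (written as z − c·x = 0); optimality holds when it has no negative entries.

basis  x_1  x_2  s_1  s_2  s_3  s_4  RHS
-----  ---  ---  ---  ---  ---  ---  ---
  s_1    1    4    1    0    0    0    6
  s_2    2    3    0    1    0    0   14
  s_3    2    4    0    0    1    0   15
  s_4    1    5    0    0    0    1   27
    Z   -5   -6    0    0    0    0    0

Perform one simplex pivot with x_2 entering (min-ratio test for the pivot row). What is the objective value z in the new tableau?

Ratio test on column x_2 — row 1: 6/4 = 3/2; row 2: 14/3 = 14/3; row 3: 15/4 = 15/4; row 4: 27/5 = 27/5. Minimum is 3/2 at row 1 (s_1 leaves); pivot element 4.
Pivot on row 1; the Z-row RHS becomes 0 − (-6)·(3/2) = 9.

9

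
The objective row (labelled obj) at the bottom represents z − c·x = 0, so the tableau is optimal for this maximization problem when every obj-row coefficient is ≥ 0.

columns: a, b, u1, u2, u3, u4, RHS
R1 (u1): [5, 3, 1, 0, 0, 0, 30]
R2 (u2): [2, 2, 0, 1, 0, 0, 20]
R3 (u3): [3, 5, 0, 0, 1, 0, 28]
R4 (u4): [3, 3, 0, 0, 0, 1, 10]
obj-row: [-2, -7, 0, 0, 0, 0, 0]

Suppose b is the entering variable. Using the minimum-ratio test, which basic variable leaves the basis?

Column b entries and ratios — u1: 30/3 = 10; u2: 20/2 = 10; u3: 28/5 = 28/5; u4: 10/3 = 10/3.
Smallest ratio is 10/3 in the row of u4, so u4 leaves.

u4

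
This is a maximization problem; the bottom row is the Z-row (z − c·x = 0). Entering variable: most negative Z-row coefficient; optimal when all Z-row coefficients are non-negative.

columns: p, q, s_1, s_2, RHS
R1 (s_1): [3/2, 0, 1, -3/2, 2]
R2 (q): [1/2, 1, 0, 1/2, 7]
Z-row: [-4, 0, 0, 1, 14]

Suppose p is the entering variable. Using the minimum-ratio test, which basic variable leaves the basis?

Column p entries and ratios — s_1: 2/(3/2) = 4/3; q: 7/(1/2) = 14.
Smallest ratio is 4/3 in the row of s_1, so s_1 leaves.

s_1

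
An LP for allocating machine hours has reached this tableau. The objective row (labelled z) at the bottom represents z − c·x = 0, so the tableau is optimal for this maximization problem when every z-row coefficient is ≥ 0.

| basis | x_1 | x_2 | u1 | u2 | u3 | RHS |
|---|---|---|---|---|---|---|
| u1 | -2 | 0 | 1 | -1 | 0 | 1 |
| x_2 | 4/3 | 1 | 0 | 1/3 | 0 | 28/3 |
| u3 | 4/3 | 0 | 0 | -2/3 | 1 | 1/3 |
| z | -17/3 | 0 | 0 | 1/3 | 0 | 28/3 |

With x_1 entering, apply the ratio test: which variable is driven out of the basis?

u3

Column x_1 entries and ratios — u1: -2 ≤ 0, skip; x_2: (28/3)/(4/3) = 7; u3: (1/3)/(4/3) = 1/4.
Smallest ratio is 1/4 in the row of u3, so u3 leaves.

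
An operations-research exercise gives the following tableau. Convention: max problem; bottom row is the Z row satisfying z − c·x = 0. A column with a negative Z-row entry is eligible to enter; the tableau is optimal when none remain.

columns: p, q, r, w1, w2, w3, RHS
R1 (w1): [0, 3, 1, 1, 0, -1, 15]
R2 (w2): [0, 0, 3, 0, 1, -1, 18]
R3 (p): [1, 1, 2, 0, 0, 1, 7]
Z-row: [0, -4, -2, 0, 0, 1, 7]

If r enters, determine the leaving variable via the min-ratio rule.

p

Column r entries and ratios — w1: 15/1 = 15; w2: 18/3 = 6; p: 7/2 = 7/2.
Smallest ratio is 7/2 in the row of p, so p leaves.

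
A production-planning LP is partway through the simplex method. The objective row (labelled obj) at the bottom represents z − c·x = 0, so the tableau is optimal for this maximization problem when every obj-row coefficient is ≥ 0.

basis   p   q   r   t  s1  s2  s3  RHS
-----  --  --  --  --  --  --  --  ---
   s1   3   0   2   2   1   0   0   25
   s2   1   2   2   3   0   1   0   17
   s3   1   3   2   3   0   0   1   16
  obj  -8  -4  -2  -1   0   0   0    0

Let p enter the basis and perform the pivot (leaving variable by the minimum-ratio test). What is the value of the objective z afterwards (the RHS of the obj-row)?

Ratio test on column p — row 1: 25/3 = 25/3; row 2: 17/1 = 17; row 3: 16/1 = 16. Minimum is 25/3 at row 1 (s1 leaves); pivot element 3.
Pivot on row 1; the obj-row RHS becomes 0 − (-8)·(25/3) = 200/3.

200/3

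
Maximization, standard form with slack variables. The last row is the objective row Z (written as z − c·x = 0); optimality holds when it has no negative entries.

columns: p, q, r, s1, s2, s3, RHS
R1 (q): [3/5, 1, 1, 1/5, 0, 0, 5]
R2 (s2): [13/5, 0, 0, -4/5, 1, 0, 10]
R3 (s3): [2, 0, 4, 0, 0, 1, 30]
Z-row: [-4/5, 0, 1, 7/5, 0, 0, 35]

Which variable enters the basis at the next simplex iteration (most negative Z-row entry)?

p

Negative Z-row entries: p: -4/5.
The most negative is -4/5 in column p, so p enters.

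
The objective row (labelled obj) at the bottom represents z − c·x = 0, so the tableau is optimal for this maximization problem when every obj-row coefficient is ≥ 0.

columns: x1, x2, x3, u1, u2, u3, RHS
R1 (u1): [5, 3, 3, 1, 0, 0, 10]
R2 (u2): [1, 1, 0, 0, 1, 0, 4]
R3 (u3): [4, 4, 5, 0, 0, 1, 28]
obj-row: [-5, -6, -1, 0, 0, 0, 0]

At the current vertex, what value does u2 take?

4

u2 is basic (row 2); its value is the RHS of that row, 4.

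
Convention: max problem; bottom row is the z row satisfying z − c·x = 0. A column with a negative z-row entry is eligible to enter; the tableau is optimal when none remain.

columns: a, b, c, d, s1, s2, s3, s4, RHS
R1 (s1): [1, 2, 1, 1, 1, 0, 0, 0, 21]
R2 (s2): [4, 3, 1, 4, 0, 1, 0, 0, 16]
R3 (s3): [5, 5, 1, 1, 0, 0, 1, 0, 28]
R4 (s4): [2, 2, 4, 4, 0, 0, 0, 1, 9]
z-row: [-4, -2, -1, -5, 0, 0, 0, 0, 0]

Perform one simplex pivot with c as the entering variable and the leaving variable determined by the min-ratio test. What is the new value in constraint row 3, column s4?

Ratio test on column c — row 1: 21/1 = 21; row 2: 16/1 = 16; row 3: 28/1 = 28; row 4: 9/4 = 9/4. Minimum is 9/4 at row 4 (s4 leaves); pivot element 4.
Divide row 4 by 4; eliminate column c from the other rows.
Row 3 update in column s4: 0 − 1·(1/4) = -1/4.

-1/4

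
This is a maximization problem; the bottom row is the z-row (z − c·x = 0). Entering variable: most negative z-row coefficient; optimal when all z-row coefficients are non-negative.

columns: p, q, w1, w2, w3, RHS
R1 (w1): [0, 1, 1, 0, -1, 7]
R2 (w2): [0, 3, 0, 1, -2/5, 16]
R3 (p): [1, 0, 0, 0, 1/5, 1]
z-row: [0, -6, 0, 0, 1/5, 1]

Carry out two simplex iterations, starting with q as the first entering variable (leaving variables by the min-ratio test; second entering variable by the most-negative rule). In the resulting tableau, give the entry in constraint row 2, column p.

Ratio test on column q — row 1: 7/1 = 7; row 2: 16/3 = 16/3; row 3: entry 0 ≤ 0. Minimum is 16/3 at row 2 (w2 leaves); pivot element 3.
Divide row 2 by 3; eliminate column q from the other rows.
Second iteration: most negative z-row entry is -3/5 in column w3, so w3 enters.
Ratio test on column w3 — row 1: entry -13/15 ≤ 0; row 2: entry -2/15 ≤ 0; row 3: 1/(1/5) = 5. Minimum is 5 at row 3 (p leaves); pivot element 1/5.
Divide row 3 by 1/5; eliminate column w3 from the other rows.
After both pivots, the entry at constraint row 2, column p is 2/3.

2/3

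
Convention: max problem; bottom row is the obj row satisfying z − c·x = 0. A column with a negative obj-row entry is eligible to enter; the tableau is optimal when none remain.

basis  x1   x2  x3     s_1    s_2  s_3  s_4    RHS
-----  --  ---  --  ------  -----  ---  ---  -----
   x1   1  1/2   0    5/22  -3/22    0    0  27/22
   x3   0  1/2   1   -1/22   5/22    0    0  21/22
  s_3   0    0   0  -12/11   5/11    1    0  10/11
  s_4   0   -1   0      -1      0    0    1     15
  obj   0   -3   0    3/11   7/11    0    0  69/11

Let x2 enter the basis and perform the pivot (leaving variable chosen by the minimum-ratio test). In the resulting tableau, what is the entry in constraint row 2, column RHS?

21/11

Ratio test on column x2 — row 1: (27/22)/(1/2) = 27/11; row 2: (21/22)/(1/2) = 21/11; row 3: entry 0 ≤ 0; row 4: entry -1 ≤ 0. Minimum is 21/11 at row 2 (x3 leaves); pivot element 1/2.
Divide row 2 by 1/2; eliminate column x2 from the other rows.
In the new row 2, the RHS entry is the old entry divided by the pivot: (21/22)/(1/2) = 21/11.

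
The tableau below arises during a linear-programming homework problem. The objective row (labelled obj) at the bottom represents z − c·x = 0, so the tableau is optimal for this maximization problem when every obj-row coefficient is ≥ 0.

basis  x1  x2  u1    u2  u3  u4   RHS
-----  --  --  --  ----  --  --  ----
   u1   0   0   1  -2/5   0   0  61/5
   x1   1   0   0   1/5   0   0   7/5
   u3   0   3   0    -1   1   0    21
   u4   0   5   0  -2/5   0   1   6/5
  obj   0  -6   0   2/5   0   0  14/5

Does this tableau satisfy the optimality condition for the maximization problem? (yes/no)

no

The obj-row has a negative entry -6 in column x2, so it is not optimal.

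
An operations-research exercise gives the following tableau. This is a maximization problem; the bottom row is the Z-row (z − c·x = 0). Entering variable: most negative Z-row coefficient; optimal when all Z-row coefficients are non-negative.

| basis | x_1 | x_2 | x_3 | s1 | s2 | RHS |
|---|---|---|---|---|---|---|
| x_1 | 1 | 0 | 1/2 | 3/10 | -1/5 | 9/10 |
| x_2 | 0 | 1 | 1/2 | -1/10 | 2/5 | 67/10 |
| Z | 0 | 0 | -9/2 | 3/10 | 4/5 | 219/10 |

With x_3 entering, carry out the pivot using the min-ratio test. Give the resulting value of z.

30

Ratio test on column x_3 — row 1: (9/10)/(1/2) = 9/5; row 2: (67/10)/(1/2) = 67/5. Minimum is 9/5 at row 1 (x_1 leaves); pivot element 1/2.
Pivot on row 1; the Z-row RHS becomes 219/10 − (-9/2)·(9/5) = 30.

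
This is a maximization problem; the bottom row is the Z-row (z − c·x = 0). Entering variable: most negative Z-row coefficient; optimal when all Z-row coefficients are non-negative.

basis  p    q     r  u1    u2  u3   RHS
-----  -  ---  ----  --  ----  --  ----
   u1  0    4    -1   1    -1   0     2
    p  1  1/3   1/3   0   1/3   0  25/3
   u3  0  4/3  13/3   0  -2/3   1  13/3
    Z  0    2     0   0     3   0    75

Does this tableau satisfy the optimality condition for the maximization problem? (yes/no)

Every Z-row coefficient is ≥ 0, so the tableau is optimal.

yes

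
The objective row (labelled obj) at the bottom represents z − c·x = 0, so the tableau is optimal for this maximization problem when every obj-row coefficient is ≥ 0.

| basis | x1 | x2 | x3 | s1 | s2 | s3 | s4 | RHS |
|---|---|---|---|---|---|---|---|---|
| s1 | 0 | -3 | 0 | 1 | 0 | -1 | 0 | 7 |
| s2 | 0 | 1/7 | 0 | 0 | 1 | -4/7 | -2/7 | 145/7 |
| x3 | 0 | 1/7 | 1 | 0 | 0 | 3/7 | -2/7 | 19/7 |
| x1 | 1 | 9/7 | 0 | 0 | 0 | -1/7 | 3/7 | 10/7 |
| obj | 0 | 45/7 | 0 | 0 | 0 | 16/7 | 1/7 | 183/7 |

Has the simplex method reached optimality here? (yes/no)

yes

Every obj-row coefficient is ≥ 0, so the tableau is optimal.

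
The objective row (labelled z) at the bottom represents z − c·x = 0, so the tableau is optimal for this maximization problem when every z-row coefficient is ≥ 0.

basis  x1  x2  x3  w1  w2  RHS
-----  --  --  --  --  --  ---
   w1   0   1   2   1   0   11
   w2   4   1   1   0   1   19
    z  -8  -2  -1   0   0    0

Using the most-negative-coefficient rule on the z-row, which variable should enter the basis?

x1

Negative z-row entries: x1: -8, x2: -2, x3: -1.
The most negative is -8 in column x1, so x1 enters.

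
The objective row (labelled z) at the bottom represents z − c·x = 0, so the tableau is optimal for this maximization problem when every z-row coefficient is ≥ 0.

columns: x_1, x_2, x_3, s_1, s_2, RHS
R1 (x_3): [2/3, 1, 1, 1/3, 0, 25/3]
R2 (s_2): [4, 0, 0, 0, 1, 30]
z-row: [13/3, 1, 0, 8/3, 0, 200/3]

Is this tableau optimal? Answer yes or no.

Every z-row coefficient is ≥ 0, so the tableau is optimal.

yes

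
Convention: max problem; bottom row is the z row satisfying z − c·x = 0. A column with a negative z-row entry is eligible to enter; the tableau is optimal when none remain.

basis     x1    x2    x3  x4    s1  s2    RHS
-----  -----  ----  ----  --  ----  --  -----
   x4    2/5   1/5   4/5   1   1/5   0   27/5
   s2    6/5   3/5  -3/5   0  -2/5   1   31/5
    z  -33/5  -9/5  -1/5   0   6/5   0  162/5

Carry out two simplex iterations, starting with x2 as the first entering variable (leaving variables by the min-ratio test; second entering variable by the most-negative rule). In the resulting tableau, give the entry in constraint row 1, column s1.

1/3

Ratio test on column x2 — row 1: (27/5)/(1/5) = 27; row 2: (31/5)/(3/5) = 31/3. Minimum is 31/3 at row 2 (s2 leaves); pivot element 3/5.
Divide row 2 by 3/5; eliminate column x2 from the other rows.
Second iteration: most negative z-row entry is -3 in column x1, so x1 enters.
Ratio test on column x1 — row 1: entry 0 ≤ 0; row 2: (31/3)/2 = 31/6. Minimum is 31/6 at row 2 (x2 leaves); pivot element 2.
Divide row 2 by 2; eliminate column x1 from the other rows.
After both pivots, the entry at constraint row 1, column s1 is 1/3.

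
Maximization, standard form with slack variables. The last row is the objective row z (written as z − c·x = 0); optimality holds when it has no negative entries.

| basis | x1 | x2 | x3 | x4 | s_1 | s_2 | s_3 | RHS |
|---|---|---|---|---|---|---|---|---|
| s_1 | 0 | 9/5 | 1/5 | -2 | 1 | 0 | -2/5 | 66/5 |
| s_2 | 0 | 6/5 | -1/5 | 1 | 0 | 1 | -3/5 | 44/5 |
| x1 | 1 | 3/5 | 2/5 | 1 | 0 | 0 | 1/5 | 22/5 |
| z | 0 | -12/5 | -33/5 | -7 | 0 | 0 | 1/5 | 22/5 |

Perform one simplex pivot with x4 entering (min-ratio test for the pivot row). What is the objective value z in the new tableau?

176/5

Ratio test on column x4 — row 1: entry -2 ≤ 0; row 2: (44/5)/1 = 44/5; row 3: (22/5)/1 = 22/5. Minimum is 22/5 at row 3 (x1 leaves); pivot element 1.
Pivot on row 3; the z-row RHS becomes 22/5 − (-7)·(22/5) = 176/5.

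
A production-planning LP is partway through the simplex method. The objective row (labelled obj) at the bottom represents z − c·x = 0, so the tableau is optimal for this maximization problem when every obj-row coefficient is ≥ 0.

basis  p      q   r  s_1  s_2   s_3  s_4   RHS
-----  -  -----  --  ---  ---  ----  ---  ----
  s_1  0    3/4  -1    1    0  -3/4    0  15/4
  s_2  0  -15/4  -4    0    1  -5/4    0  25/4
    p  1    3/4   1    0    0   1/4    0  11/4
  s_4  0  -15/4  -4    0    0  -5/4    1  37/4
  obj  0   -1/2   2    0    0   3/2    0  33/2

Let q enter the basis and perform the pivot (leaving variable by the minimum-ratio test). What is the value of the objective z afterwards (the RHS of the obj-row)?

55/3

Ratio test on column q — row 1: (15/4)/(3/4) = 5; row 2: entry -15/4 ≤ 0; row 3: (11/4)/(3/4) = 11/3; row 4: entry -15/4 ≤ 0. Minimum is 11/3 at row 3 (p leaves); pivot element 3/4.
Pivot on row 3; the obj-row RHS becomes 33/2 − (-1/2)·(11/3) = 55/3.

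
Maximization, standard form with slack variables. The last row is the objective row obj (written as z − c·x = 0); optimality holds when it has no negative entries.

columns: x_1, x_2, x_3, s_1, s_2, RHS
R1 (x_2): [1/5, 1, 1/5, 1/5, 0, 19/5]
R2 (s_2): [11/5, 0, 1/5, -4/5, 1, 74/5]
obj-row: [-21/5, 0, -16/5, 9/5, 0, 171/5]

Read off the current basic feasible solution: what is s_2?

s_2 is basic (row 2); its value is the RHS of that row, 74/5.

74/5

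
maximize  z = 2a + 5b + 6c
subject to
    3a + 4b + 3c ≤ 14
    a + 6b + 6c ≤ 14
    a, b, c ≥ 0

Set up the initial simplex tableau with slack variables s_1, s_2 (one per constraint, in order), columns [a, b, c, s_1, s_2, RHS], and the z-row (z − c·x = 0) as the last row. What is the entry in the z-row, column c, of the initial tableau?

The z-row carries the negated objective coefficients: the c entry is -6.

-6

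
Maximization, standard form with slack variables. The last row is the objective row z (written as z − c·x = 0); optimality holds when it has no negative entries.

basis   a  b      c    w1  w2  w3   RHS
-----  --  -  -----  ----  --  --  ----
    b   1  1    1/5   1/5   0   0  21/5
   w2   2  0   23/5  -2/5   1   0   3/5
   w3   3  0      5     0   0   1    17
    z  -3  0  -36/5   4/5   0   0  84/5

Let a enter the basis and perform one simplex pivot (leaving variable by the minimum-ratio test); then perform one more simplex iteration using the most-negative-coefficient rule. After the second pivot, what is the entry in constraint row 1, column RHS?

Ratio test on column a — row 1: (21/5)/1 = 21/5; row 2: (3/5)/2 = 3/10; row 3: 17/3 = 17/3. Minimum is 3/10 at row 2 (w2 leaves); pivot element 2.
Divide row 2 by 2; eliminate column a from the other rows.
Second iteration: most negative z-row entry is -3/10 in column c, so c enters.
Ratio test on column c — row 1: entry -21/10 ≤ 0; row 2: (3/10)/(23/10) = 3/23; row 3: entry -19/10 ≤ 0. Minimum is 3/23 at row 2 (a leaves); pivot element 23/10.
Divide row 2 by 23/10; eliminate column c from the other rows.
After both pivots, the entry at constraint row 1, column RHS is 96/23.

96/23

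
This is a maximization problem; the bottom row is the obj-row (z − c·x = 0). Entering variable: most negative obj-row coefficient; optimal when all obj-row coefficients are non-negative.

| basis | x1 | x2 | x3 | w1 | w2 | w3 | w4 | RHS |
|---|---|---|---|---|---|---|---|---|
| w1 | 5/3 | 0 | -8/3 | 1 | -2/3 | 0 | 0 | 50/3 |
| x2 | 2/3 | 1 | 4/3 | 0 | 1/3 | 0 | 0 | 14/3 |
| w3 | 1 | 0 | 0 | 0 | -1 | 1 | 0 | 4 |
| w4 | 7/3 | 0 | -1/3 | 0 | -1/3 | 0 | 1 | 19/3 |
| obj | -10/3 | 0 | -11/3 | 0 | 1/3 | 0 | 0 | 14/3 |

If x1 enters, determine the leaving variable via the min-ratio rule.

Column x1 entries and ratios — w1: (50/3)/(5/3) = 10; x2: (14/3)/(2/3) = 7; w3: 4/1 = 4; w4: (19/3)/(7/3) = 19/7.
Smallest ratio is 19/7 in the row of w4, so w4 leaves.

w4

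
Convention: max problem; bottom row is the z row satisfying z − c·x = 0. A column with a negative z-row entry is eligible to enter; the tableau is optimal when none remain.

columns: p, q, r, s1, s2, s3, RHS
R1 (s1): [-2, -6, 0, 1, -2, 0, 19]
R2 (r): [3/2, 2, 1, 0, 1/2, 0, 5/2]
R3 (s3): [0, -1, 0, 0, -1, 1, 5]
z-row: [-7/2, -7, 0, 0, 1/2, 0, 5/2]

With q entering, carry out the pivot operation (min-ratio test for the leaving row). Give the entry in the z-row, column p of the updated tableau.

Ratio test on column q — row 1: entry -6 ≤ 0; row 2: (5/2)/2 = 5/4; row 3: entry -1 ≤ 0. Minimum is 5/4 at row 2 (r leaves); pivot element 2.
Divide row 2 by 2; eliminate column q from the other rows.
z-row update in column p: -7/2 − (-7)·(3/4) = 7/4.

7/4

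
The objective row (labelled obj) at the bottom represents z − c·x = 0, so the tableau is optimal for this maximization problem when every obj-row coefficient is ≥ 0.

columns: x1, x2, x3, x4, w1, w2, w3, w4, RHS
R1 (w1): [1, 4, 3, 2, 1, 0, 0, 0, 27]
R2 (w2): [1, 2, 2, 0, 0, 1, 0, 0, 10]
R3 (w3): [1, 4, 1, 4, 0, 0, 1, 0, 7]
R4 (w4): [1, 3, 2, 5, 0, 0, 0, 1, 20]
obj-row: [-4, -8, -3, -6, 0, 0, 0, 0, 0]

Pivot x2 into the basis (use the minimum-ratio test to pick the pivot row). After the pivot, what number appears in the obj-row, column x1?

Ratio test on column x2 — row 1: 27/4 = 27/4; row 2: 10/2 = 5; row 3: 7/4 = 7/4; row 4: 20/3 = 20/3. Minimum is 7/4 at row 3 (w3 leaves); pivot element 4.
Divide row 3 by 4; eliminate column x2 from the other rows.
obj-row update in column x1: -4 − (-8)·(1/4) = -2.

-2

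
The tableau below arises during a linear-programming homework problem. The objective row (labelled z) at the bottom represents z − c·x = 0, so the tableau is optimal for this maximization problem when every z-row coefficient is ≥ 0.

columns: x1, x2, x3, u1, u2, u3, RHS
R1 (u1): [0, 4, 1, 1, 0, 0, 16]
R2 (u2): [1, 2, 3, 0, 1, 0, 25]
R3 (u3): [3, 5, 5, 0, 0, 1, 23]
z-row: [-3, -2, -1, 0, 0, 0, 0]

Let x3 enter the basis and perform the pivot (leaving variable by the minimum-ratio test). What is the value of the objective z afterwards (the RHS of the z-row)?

23/5

Ratio test on column x3 — row 1: 16/1 = 16; row 2: 25/3 = 25/3; row 3: 23/5 = 23/5. Minimum is 23/5 at row 3 (u3 leaves); pivot element 5.
Pivot on row 3; the z-row RHS becomes 0 − (-1)·(23/5) = 23/5.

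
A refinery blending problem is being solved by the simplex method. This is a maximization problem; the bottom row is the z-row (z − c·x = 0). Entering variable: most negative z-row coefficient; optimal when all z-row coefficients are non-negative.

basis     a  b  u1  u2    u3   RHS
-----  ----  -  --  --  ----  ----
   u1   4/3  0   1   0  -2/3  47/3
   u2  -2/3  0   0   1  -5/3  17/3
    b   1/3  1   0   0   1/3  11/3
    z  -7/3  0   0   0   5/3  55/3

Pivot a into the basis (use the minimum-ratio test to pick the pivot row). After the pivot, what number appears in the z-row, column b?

7

Ratio test on column a — row 1: (47/3)/(4/3) = 47/4; row 2: entry -2/3 ≤ 0; row 3: (11/3)/(1/3) = 11. Minimum is 11 at row 3 (b leaves); pivot element 1/3.
Divide row 3 by 1/3; eliminate column a from the other rows.
z-row update in column b: 0 − (-7/3)·3 = 7.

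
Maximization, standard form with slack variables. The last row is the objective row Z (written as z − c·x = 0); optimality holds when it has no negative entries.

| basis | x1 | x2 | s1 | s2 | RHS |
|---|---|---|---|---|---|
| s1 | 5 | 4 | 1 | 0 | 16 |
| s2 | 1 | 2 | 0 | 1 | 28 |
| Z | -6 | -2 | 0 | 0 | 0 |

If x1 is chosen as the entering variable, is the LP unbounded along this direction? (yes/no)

no

Column x1 has positive entries in row(s) 1, 2, so the ratio test bounds it — not unbounded.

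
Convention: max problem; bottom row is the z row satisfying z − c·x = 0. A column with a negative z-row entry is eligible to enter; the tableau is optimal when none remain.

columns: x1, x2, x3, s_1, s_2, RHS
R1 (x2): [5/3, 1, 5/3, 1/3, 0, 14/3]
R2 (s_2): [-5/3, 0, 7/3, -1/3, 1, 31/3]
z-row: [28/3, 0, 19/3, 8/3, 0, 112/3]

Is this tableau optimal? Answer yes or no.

Every z-row coefficient is ≥ 0, so the tableau is optimal.

yes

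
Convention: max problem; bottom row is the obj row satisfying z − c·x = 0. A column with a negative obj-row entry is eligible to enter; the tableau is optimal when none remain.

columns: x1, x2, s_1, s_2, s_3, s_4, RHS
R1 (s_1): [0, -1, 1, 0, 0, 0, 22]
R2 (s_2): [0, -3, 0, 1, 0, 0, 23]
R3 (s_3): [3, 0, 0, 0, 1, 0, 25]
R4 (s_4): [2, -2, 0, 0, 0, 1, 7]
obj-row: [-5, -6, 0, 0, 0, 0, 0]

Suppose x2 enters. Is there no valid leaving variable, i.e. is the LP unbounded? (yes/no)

Every constraint-row entry in column x2 is ≤ 0, so increasing x2 is unbounded.

yes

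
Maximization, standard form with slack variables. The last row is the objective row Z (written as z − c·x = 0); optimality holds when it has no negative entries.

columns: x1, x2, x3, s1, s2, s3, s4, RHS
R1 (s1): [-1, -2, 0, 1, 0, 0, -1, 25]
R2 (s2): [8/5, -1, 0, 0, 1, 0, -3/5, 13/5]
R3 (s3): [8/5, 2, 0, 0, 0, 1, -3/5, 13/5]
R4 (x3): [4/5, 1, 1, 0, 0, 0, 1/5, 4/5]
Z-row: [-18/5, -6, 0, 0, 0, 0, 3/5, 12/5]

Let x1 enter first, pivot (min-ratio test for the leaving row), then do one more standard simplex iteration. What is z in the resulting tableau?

Ratio test on column x1 — row 1: entry -1 ≤ 0; row 2: (13/5)/(8/5) = 13/8; row 3: (13/5)/(8/5) = 13/8; row 4: (4/5)/(4/5) = 1. Minimum is 1 at row 4 (x3 leaves); pivot element 4/5.
Pivot on row 4; the Z-row RHS becomes 12/5 − (-18/5)·1 = 6.
Next entering variable (most negative Z-row entry -3/2): x2.
Ratio test on column x2 — row 1: entry -3/4 ≤ 0; row 2: entry -3 ≤ 0; row 3: entry 0 ≤ 0; row 4: 1/(5/4) = 4/5. Minimum is 4/5 at row 4 (x1 leaves); pivot element 5/4.
After the second pivot the Z-row RHS is 6 − (-3/2)·(4/5) = 36/5.

36/5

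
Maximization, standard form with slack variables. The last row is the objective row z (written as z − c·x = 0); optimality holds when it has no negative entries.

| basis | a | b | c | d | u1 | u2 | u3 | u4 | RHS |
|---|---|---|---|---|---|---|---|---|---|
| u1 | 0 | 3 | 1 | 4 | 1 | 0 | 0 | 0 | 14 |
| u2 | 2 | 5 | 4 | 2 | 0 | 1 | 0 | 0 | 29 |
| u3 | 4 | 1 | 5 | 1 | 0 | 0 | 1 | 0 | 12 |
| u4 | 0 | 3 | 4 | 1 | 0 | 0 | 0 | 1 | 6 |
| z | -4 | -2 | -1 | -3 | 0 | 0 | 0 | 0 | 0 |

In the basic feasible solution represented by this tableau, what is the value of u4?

u4 is basic (row 4); its value is the RHS of that row, 6.

6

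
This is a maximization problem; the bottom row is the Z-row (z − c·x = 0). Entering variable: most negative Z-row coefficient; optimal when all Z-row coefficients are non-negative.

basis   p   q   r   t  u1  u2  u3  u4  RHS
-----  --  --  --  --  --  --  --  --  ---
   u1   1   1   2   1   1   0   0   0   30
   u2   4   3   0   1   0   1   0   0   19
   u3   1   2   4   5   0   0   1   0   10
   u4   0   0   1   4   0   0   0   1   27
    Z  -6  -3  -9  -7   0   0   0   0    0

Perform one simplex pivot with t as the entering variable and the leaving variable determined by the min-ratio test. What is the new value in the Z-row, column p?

Ratio test on column t — row 1: 30/1 = 30; row 2: 19/1 = 19; row 3: 10/5 = 2; row 4: 27/4 = 27/4. Minimum is 2 at row 3 (u3 leaves); pivot element 5.
Divide row 3 by 5; eliminate column t from the other rows.
Z-row update in column p: -6 − (-7)·(1/5) = -23/5.

-23/5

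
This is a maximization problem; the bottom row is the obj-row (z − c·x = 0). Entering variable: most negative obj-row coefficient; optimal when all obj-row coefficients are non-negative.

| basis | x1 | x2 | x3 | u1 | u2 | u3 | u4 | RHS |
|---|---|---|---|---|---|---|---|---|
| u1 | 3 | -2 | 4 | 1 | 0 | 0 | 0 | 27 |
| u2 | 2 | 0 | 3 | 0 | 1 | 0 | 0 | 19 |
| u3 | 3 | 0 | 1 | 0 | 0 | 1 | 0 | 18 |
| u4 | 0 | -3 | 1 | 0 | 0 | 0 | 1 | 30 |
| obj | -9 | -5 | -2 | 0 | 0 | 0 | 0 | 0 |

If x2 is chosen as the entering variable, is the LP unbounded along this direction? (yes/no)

yes

Every constraint-row entry in column x2 is ≤ 0, so increasing x2 is unbounded.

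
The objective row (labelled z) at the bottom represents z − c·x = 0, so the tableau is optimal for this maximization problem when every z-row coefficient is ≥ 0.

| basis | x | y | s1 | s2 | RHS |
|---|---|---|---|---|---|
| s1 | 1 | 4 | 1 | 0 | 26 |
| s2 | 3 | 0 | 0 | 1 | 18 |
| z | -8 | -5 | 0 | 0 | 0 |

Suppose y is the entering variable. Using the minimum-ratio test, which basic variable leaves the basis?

Column y entries and ratios — s1: 26/4 = 13/2; s2: 0 ≤ 0, skip.
Smallest ratio is 13/2 in the row of s1, so s1 leaves.

s1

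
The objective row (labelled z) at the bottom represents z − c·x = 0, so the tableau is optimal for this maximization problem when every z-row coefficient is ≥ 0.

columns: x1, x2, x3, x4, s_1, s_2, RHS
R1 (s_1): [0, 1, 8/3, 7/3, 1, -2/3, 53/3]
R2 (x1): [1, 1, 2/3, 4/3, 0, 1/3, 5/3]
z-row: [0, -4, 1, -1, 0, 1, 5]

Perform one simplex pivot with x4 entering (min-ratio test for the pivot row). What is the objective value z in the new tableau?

Ratio test on column x4 — row 1: (53/3)/(7/3) = 53/7; row 2: (5/3)/(4/3) = 5/4. Minimum is 5/4 at row 2 (x1 leaves); pivot element 4/3.
Pivot on row 2; the z-row RHS becomes 5 − (-1)·(5/4) = 25/4.

25/4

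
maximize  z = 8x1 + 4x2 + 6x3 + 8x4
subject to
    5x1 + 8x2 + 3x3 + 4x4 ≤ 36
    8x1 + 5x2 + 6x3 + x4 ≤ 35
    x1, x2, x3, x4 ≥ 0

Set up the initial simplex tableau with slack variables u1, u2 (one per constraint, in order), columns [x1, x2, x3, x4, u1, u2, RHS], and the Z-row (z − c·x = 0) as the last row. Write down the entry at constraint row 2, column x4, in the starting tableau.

1

Constraint 2 has coefficient 1 on x4.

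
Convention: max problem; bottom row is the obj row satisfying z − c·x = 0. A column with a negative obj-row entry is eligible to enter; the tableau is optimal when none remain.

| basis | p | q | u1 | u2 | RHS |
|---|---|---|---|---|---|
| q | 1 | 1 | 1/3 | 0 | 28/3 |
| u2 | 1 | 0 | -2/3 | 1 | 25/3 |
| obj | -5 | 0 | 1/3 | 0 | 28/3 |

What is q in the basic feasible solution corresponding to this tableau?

28/3

q is basic (row 1); its value is the RHS of that row, 28/3.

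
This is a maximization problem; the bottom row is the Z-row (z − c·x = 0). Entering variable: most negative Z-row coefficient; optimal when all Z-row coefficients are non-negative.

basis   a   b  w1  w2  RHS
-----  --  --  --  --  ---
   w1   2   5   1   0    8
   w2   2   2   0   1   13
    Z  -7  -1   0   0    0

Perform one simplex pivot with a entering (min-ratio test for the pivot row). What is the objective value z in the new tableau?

28

Ratio test on column a — row 1: 8/2 = 4; row 2: 13/2 = 13/2. Minimum is 4 at row 1 (w1 leaves); pivot element 2.
Pivot on row 1; the Z-row RHS becomes 0 − (-7)·4 = 28.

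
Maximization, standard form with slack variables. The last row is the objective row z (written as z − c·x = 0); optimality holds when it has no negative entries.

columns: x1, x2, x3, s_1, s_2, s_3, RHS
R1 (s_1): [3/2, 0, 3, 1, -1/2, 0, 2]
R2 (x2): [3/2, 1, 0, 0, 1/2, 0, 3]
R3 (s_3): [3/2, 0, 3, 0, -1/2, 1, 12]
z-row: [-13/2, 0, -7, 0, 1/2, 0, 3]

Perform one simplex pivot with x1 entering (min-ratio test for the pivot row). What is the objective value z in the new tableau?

35/3

Ratio test on column x1 — row 1: 2/(3/2) = 4/3; row 2: 3/(3/2) = 2; row 3: 12/(3/2) = 8. Minimum is 4/3 at row 1 (s_1 leaves); pivot element 3/2.
Pivot on row 1; the z-row RHS becomes 3 − (-13/2)·(4/3) = 35/3.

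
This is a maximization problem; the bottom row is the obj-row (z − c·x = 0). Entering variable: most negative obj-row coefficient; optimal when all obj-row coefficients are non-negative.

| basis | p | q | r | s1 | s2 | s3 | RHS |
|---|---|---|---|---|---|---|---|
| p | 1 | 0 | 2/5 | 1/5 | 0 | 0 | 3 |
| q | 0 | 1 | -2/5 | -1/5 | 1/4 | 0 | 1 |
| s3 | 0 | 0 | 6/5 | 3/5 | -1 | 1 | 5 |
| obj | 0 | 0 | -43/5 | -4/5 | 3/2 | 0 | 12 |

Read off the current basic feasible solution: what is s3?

5

s3 is basic (row 3); its value is the RHS of that row, 5.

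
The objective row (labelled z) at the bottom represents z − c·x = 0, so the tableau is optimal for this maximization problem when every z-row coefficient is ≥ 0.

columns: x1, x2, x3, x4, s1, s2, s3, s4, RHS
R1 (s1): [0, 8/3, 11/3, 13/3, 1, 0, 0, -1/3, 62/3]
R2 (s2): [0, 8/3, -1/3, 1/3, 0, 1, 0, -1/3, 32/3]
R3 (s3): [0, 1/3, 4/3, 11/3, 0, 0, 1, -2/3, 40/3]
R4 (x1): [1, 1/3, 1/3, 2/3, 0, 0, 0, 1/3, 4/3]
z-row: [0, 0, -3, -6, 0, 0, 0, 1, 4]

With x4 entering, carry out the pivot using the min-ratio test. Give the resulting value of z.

16

Ratio test on column x4 — row 1: (62/3)/(13/3) = 62/13; row 2: (32/3)/(1/3) = 32; row 3: (40/3)/(11/3) = 40/11; row 4: (4/3)/(2/3) = 2. Minimum is 2 at row 4 (x1 leaves); pivot element 2/3.
Pivot on row 4; the z-row RHS becomes 4 − (-6)·2 = 16.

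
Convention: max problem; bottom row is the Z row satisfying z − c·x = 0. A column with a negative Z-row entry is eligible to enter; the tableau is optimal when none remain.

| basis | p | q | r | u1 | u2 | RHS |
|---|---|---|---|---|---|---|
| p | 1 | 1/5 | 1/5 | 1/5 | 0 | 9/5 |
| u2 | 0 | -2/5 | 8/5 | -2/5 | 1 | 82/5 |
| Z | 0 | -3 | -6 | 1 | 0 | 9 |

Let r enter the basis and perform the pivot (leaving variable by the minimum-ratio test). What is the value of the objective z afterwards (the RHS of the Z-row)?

63

Ratio test on column r — row 1: (9/5)/(1/5) = 9; row 2: (82/5)/(8/5) = 41/4. Minimum is 9 at row 1 (p leaves); pivot element 1/5.
Pivot on row 1; the Z-row RHS becomes 9 − (-6)·9 = 63.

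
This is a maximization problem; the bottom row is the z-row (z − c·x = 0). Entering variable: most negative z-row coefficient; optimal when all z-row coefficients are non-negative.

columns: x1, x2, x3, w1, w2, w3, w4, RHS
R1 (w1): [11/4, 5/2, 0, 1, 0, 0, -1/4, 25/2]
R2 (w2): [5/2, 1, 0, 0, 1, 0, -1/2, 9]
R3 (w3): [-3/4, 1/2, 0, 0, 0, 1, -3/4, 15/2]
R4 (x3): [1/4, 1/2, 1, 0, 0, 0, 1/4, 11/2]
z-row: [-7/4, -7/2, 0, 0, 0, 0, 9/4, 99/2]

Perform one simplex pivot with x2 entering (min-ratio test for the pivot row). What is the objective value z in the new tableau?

Ratio test on column x2 — row 1: (25/2)/(5/2) = 5; row 2: 9/1 = 9; row 3: (15/2)/(1/2) = 15; row 4: (11/2)/(1/2) = 11. Minimum is 5 at row 1 (w1 leaves); pivot element 5/2.
Pivot on row 1; the z-row RHS becomes 99/2 − (-7/2)·5 = 67.

67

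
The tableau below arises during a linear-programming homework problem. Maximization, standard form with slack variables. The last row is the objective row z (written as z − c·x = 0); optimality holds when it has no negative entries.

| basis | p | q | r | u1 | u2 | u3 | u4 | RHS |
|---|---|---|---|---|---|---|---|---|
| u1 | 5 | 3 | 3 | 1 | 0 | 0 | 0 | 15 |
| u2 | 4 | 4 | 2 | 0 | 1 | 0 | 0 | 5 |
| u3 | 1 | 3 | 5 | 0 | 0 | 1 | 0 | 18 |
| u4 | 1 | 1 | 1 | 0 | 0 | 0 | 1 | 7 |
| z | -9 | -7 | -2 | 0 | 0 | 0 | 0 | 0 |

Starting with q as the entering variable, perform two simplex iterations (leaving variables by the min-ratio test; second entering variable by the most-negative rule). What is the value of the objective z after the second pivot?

Ratio test on column q — row 1: 15/3 = 5; row 2: 5/4 = 5/4; row 3: 18/3 = 6; row 4: 7/1 = 7. Minimum is 5/4 at row 2 (u2 leaves); pivot element 4.
Pivot on row 2; the z-row RHS becomes 0 − (-7)·(5/4) = 35/4.
Next entering variable (most negative z-row entry -2): p.
Ratio test on column p — row 1: (45/4)/2 = 45/8; row 2: (5/4)/1 = 5/4; row 3: entry -2 ≤ 0; row 4: entry 0 ≤ 0. Minimum is 5/4 at row 2 (q leaves); pivot element 1.
After the second pivot the z-row RHS is 35/4 − (-2)·(5/4) = 45/4.

45/4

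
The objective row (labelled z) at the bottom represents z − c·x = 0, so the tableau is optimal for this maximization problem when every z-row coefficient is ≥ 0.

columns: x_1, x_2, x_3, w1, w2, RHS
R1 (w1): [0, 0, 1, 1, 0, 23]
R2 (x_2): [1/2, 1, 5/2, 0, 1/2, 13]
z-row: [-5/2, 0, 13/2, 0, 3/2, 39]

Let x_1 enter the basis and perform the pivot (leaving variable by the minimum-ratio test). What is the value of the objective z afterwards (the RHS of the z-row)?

104

Ratio test on column x_1 — row 1: entry 0 ≤ 0; row 2: 13/(1/2) = 26. Minimum is 26 at row 2 (x_2 leaves); pivot element 1/2.
Pivot on row 2; the z-row RHS becomes 39 − (-5/2)·26 = 104.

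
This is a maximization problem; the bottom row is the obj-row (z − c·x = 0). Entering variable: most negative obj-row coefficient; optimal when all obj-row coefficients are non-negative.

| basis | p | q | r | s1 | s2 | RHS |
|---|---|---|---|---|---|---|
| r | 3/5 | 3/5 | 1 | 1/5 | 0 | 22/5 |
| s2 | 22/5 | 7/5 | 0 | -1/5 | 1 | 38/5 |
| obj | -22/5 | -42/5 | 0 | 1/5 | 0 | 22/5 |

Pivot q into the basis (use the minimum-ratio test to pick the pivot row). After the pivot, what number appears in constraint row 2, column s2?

5/7

Ratio test on column q — row 1: (22/5)/(3/5) = 22/3; row 2: (38/5)/(7/5) = 38/7. Minimum is 38/7 at row 2 (s2 leaves); pivot element 7/5.
Divide row 2 by 7/5; eliminate column q from the other rows.
In the new row 2, the s2 entry is the old entry divided by the pivot: 1/(7/5) = 5/7.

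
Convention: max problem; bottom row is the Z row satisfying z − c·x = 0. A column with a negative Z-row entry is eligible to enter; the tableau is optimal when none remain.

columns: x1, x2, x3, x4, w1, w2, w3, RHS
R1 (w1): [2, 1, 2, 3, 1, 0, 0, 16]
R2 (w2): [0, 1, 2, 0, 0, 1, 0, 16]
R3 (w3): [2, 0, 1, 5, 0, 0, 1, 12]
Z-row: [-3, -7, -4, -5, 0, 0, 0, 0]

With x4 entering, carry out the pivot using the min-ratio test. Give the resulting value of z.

12

Ratio test on column x4 — row 1: 16/3 = 16/3; row 2: entry 0 ≤ 0; row 3: 12/5 = 12/5. Minimum is 12/5 at row 3 (w3 leaves); pivot element 5.
Pivot on row 3; the Z-row RHS becomes 0 − (-5)·(12/5) = 12.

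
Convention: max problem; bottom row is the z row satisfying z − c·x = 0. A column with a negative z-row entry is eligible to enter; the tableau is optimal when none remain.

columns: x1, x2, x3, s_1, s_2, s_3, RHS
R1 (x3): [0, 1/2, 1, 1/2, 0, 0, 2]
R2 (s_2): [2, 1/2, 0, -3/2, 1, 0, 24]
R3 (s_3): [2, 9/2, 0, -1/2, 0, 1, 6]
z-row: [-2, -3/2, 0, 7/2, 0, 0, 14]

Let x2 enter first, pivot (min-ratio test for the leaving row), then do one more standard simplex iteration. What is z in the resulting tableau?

Ratio test on column x2 — row 1: 2/(1/2) = 4; row 2: 24/(1/2) = 48; row 3: 6/(9/2) = 4/3. Minimum is 4/3 at row 3 (s_3 leaves); pivot element 9/2.
Pivot on row 3; the z-row RHS becomes 14 − (-3/2)·(4/3) = 16.
Next entering variable (most negative z-row entry -4/3): x1.
Ratio test on column x1 — row 1: entry -2/9 ≤ 0; row 2: (70/3)/(16/9) = 105/8; row 3: (4/3)/(4/9) = 3. Minimum is 3 at row 3 (x2 leaves); pivot element 4/9.
After the second pivot the z-row RHS is 16 − (-4/3)·3 = 20.

20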